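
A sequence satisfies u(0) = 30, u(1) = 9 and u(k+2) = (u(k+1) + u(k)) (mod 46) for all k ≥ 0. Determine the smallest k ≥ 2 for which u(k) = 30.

33

u(0) = 30, u(1) = 9, u(2) = 39, u(3) = 2, u(4) = 41, u(5) = 43, u(6) = 38, u(7) = 35, u(8) = 27, u(9) = 16, u(10) = 43, u(11) = 13, u(12) = 10, u(13) = 23, u(14) = 33, u(15) = 10, u(16) = 43, u(17) = 7, u(18) = 4, u(19) = 11, u(20) = 15, u(21) = 26, u(22) = 41, u(23) = 21, u(24) = 16, u(25) = 37, u(26) = 7, u(27) = 44, u(28) = 5, u(29) = 3, u(30) = 8, u(31) = 11, u(32) = 19, u(33) = 30, u(34) = 3, u(35) = 33, u(36) = 36, u(37) = 23, u(38) = 13, u(39) = 36, u(40) = 3, u(41) = 39, u(42) = 42, u(43) = 35, u(44) = 31, u(45) = 20, u(46) = 5, u(47) = 25, u(48) = 30, u(49) = 9.
Since (u(48), u(49)) = (u(0), u(1)) = (30, 9) (two consecutive terms determine the rest), the sequence is periodic with period 48.
The value 30 first appears (with k ≥ 2) at u(33).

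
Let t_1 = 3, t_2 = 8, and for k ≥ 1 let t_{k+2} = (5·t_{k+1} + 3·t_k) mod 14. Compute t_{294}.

7

t_1 = 3,  t_2 = 8,  t_3 = 7,  t_4 = 3,  t_5 = 8.
Since (t_4, t_5) = (t_1, t_2) = (3, 8) (two consecutive terms determine the rest), the sequence is periodic with period 3.
(294 - 1) mod 3 = 2, so t_{294} = t_3 = 7.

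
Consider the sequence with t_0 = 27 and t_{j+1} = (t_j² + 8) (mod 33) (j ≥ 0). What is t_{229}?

Computing terms: t_0 = 27; t_1 = 11; t_2 = 30; t_3 = 17; t_4 = 0; t_5 = 8; t_6 = 6; t_7 = 11.
Since t_7 = t_1 = 11, the sequence is eventually periodic: after a pre-period of length 1 it cycles with period 6.
For j ≥ 1, t_j depends only on (j - 1) mod 6. (229 - 1) mod 6 = 0, so t_{229} = t_1 = 11.

11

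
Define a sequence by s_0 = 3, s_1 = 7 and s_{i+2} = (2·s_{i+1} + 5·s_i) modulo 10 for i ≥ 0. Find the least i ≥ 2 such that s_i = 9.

Computing terms: s_0 = 3, s_1 = 7, s_2 = 9, s_3 = 3, s_4 = 1, s_5 = 7, s_6 = 9.
Since (s_5, s_6) = (s_1, s_2) = (7, 9) (two consecutive terms determine the rest), the sequence is eventually periodic: after a pre-period of length 1 it cycles with period 4.
The value 9 first appears (with i ≥ 2) at s_2.

2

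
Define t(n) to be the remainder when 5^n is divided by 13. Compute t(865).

Listing terms: t(0) = 1, t(1) = 5, t(2) = 12, t(3) = 8, t(4) = 1.
The sequence repeats with period 4.
So t(865) = t(0 + ((865-0) mod 4)) = t(1) = 5.

5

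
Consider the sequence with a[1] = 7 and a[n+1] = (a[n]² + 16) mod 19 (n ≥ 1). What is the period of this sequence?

3

a[1] = 7,  a[2] = 8,  a[3] = 4,  a[4] = 13,  a[5] = 14,  a[6] = 3,  a[7] = 6,  a[8] = 14.
Since a[8] = a[5] = 14, the sequence is eventually periodic: after a pre-period of length 4 it cycles with period 3.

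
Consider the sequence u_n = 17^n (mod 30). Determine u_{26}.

u_0 = 1, u_1 = 17, u_2 = 19, u_3 = 23, u_4 = 1.
Since u_4 = u_0 = 1, the sequence is periodic with period 4.
(26 - 0) mod 4 = 2, so u_{26} = u_2 = 19.

19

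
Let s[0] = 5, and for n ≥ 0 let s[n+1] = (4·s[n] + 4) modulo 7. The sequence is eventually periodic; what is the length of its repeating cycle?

3

We have s[0] = 5; s[1] = 3; s[2] = 2; s[3] = 5.
Since s[3] = s[0] = 5, the sequence is periodic with period 3.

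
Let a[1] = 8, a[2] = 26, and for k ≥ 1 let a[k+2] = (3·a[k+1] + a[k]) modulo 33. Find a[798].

Listing terms: a[1] = 8,  a[2] = 26,  a[3] = 20,  a[4] = 20,  a[5] = 14,  a[6] = 29,  a[7] = 2,  a[8] = 2,  a[9] = 8,  a[10] = 26.
Since (a[9], a[10]) = (a[1], a[2]) = (8, 26) (two consecutive terms determine the rest), the sequence is periodic with period 8.
(798 - 1) mod 8 = 5, so a[798] = a[6] = 29.

29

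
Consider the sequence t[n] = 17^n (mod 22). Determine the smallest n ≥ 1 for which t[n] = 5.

6

Computing terms: t[0] = 1, t[1] = 17, t[2] = 3, t[3] = 7, t[4] = 9, t[5] = 21, t[6] = 5, t[7] = 19, t[8] = 15, t[9] = 13, t[10] = 1.
The sequence repeats with period 10.
The value 5 first appears (with n ≥ 1) at t[6].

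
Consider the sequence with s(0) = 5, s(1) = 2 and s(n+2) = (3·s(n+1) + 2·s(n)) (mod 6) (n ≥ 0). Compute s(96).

2

Computing terms: s(0) = 5,  s(1) = 2,  s(2) = 4,  s(3) = 4,  s(4) = 2,  s(5) = 2,  s(6) = 4.
Since (s(5), s(6)) = (s(1), s(2)) = (2, 4) (two consecutive terms determine the rest), the sequence is eventually periodic: after a pre-period of length 1 it cycles with period 4.
For n ≥ 1, s(n) depends only on (n - 1) mod 4. (96 - 1) mod 4 = 3, so s(96) = s(4) = 2.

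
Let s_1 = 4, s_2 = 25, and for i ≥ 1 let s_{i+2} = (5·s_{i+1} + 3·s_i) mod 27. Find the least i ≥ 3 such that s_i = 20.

15

Listing terms: s_1 = 4; s_2 = 25; s_3 = 2; s_4 = 4; s_5 = 26; s_6 = 7; s_7 = 5; s_8 = 19; s_9 = 2; s_{10} = 13; s_{11} = 17; s_{12} = 16; s_{13} = 23; s_{14} = 1; s_{15} = 20; s_{16} = 22; s_{17} = 8; s_{18} = 25; s_{19} = 14; s_{20} = 10; s_{21} = 11; s_{22} = 4; s_{23} = 26.
Since (s_{22}, s_{23}) = (s_4, s_5) = (4, 26) (two consecutive terms determine the rest), the sequence is eventually periodic: after a pre-period of length 3 it cycles with period 18.
The value 20 first appears (with i ≥ 3) at s_{15}.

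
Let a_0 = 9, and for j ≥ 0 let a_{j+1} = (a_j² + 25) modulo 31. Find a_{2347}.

19

a_0 = 9; a_1 = 13; a_2 = 8; a_3 = 27; a_4 = 10; a_5 = 1; a_6 = 26; a_7 = 19; a_8 = 14; a_9 = 4; a_{10} = 10.
Since a_{10} = a_4 = 10, the sequence is eventually periodic: after a pre-period of length 4 it cycles with period 6.
For j ≥ 4, a_j depends only on (j - 4) mod 6. (2347 - 4) mod 6 = 3, so a_{2347} = a_7 = 19.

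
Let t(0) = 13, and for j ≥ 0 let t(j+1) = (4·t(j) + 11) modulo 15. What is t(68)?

8

t(0) = 13, t(1) = 3, t(2) = 8, t(3) = 13.
Since t(3) = t(0) = 13, the sequence is periodic with period 3.
So t(68) = t(0 + ((68-0) mod 3)) = t(2) = 8.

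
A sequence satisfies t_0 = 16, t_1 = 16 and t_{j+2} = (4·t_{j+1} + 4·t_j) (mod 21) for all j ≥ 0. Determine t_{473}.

16

We have t_0 = 16; t_1 = 16; t_2 = 2; t_3 = 9; t_4 = 2; t_5 = 2; t_6 = 16; t_7 = 9; t_8 = 16; t_9 = 16.
The sequence repeats with period 8.
So t_{473} = t_{0 + ((473-0) mod 8)} = t_1 = 16.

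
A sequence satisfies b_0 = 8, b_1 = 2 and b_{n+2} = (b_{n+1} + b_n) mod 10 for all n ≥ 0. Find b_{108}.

We have b_0 = 8, b_1 = 2, b_2 = 0, b_3 = 2, b_4 = 2, b_5 = 4, b_6 = 6, b_7 = 0, b_8 = 6, b_9 = 6, b_{10} = 2, b_{11} = 8, b_{12} = 0, b_{13} = 8, b_{14} = 8, b_{15} = 6, b_{16} = 4, b_{17} = 0, b_{18} = 4, b_{19} = 4, b_{20} = 8, b_{21} = 2.
The sequence repeats with period 20.
So b_{108} = b_{0 + ((108-0) mod 20)} = b_8 = 6.

6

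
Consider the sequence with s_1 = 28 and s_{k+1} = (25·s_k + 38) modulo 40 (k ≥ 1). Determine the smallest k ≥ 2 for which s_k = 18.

Computing terms: s_1 = 28; s_2 = 18; s_3 = 8; s_4 = 38; s_5 = 28.
The sequence repeats with period 4.
The value 18 first appears (with k ≥ 2) at s_2.

2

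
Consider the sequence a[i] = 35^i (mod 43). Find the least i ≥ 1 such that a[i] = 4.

3

Listing terms: a[0] = 1,  a[1] = 35,  a[2] = 21,  a[3] = 4,  a[4] = 11,  a[5] = 41,  a[6] = 16,  a[7] = 1.
Since a[7] = a[0] = 1, the sequence is periodic with period 7.
The value 4 first appears (with i ≥ 1) at a[3].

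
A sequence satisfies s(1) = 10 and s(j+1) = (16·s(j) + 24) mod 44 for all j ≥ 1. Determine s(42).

8

We have s(1) = 10; s(2) = 8; s(3) = 20; s(4) = 36; s(5) = 28; s(6) = 32; s(7) = 8.
Since s(7) = s(2) = 8, the sequence is eventually periodic: after a pre-period of length 1 it cycles with period 5.
For j ≥ 2, s(j) depends only on (j - 2) mod 5. (42 - 2) mod 5 = 0, so s(42) = s(2) = 8.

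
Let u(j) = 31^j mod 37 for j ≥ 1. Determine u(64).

u(1) = 31; u(2) = 36; u(3) = 6; u(4) = 1; u(5) = 31.
Since u(5) = u(1) = 31, the sequence is periodic with period 4.
So u(64) = u(1 + ((64-1) mod 4)) = u(4) = 1.

1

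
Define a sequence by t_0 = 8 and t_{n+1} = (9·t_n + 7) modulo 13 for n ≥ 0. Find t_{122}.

Computing terms: t_0 = 8,  t_1 = 1,  t_2 = 3,  t_3 = 8.
The sequence repeats with period 3.
So t_{122} = t_{0 + ((122-0) mod 3)} = t_2 = 3.

3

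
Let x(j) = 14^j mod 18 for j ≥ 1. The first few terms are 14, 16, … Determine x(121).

We have x(1) = 14; x(2) = 16; x(3) = 8; x(4) = 4; x(5) = 2; x(6) = 10; x(7) = 14.
Since x(7) = x(1) = 14, the sequence is periodic with period 6.
So x(121) = x(1 + ((121-1) mod 6)) = x(1) = 14.

14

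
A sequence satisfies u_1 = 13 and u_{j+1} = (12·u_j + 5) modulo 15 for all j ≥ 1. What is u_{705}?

Listing terms: u_1 = 13,  u_2 = 11,  u_3 = 2,  u_4 = 14,  u_5 = 8,  u_6 = 11.
Since u_6 = u_2 = 11, the sequence is eventually periodic: after a pre-period of length 1 it cycles with period 4.
For j ≥ 2, u_j depends only on (j - 2) mod 4. (705 - 2) mod 4 = 3, so u_{705} = u_5 = 8.

8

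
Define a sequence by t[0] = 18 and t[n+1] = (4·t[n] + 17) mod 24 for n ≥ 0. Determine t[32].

We have t[0] = 18, t[1] = 17, t[2] = 13, t[3] = 21, t[4] = 5, t[5] = 13.
Since t[5] = t[2] = 13, the sequence is eventually periodic: after a pre-period of length 2 it cycles with period 3.
For n ≥ 2, t[n] depends only on (n - 2) mod 3. (32 - 2) mod 3 = 0, so t[32] = t[2] = 13.

13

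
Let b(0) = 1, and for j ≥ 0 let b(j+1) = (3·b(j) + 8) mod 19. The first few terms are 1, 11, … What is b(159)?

Computing terms: b(0) = 1, b(1) = 11, b(2) = 3, b(3) = 17, b(4) = 2, b(5) = 14, b(6) = 12, b(7) = 6, b(8) = 7, b(9) = 10, b(10) = 0, b(11) = 8, b(12) = 13, b(13) = 9, b(14) = 16, b(15) = 18, b(16) = 5, b(17) = 4, b(18) = 1.
Since b(18) = b(0) = 1, the sequence is periodic with period 18.
So b(159) = b(0 + ((159-0) mod 18)) = b(15) = 18.

18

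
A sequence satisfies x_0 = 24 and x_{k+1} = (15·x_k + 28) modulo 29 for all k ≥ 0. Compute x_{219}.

18

Computing terms: x_0 = 24; x_1 = 11; x_2 = 19; x_3 = 23; x_4 = 25; x_5 = 26; x_6 = 12; x_7 = 5; x_8 = 16; x_9 = 7; x_{10} = 17; x_{11} = 22; x_{12} = 10; x_{13} = 4; x_{14} = 1; x_{15} = 14; x_{16} = 6; x_{17} = 2; x_{18} = 0; x_{19} = 28; x_{20} = 13; x_{21} = 20; x_{22} = 9; x_{23} = 18; x_{24} = 8; x_{25} = 3; x_{26} = 15; x_{27} = 21; x_{28} = 24.
The sequence repeats with period 28.
(219 - 0) mod 28 = 23, so x_{219} = x_{23} = 18.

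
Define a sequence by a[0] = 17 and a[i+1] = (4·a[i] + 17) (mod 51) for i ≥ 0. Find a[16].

34

Listing terms: a[0] = 17,  a[1] = 34,  a[2] = 0,  a[3] = 17.
Since a[3] = a[0] = 17, the sequence is periodic with period 3.
So a[16] = a[0 + ((16-0) mod 3)] = a[1] = 34.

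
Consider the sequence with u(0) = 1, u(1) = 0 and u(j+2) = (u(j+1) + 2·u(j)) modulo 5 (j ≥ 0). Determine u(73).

0

u(0) = 1,  u(1) = 0,  u(2) = 2,  u(3) = 2,  u(4) = 1,  u(5) = 0.
The sequence repeats with period 4.
So u(73) = u(0 + ((73-0) mod 4)) = u(1) = 0.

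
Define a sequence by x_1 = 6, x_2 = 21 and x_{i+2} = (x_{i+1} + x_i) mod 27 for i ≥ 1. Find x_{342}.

Computing terms: x_1 = 6, x_2 = 21, x_3 = 0, x_4 = 21, x_5 = 21, x_6 = 15, x_7 = 9, x_8 = 24, x_9 = 6, x_{10} = 3, x_{11} = 9, x_{12} = 12, x_{13} = 21, x_{14} = 6, x_{15} = 0, x_{16} = 6, x_{17} = 6, x_{18} = 12, x_{19} = 18, x_{20} = 3, x_{21} = 21, x_{22} = 24, x_{23} = 18, x_{24} = 15, x_{25} = 6, x_{26} = 21.
Since (x_{25}, x_{26}) = (x_1, x_2) = (6, 21) (two consecutive terms determine the rest), the sequence is periodic with period 24.
So x_{342} = x_{1 + ((342-1) mod 24)} = x_6 = 15.

15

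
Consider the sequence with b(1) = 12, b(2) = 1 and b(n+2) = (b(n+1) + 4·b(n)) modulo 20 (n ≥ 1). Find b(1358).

b(1) = 12; b(2) = 1; b(3) = 9; b(4) = 13; b(5) = 9; b(6) = 1; b(7) = 17; b(8) = 1; b(9) = 9.
Since (b(8), b(9)) = (b(2), b(3)) = (1, 9) (two consecutive terms determine the rest), the sequence is eventually periodic: after a pre-period of length 1 it cycles with period 6.
For n ≥ 2, b(n) depends only on (n - 2) mod 6. (1358 - 2) mod 6 = 0, so b(1358) = b(2) = 1.

1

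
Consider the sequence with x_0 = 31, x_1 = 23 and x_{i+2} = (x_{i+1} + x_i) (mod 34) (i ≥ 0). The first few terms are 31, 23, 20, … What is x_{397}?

23

Listing terms: x_0 = 31; x_1 = 23; x_2 = 20; x_3 = 9; x_4 = 29; x_5 = 4; x_6 = 33; x_7 = 3; x_8 = 2; x_9 = 5; x_{10} = 7; x_{11} = 12; x_{12} = 19; x_{13} = 31; x_{14} = 16; x_{15} = 13; x_{16} = 29; x_{17} = 8; x_{18} = 3; x_{19} = 11; x_{20} = 14; x_{21} = 25; x_{22} = 5; x_{23} = 30; x_{24} = 1; x_{25} = 31; x_{26} = 32; x_{27} = 29; x_{28} = 27; x_{29} = 22; x_{30} = 15; x_{31} = 3; x_{32} = 18; x_{33} = 21; x_{34} = 5; x_{35} = 26; x_{36} = 31; x_{37} = 23.
The sequence repeats with period 36.
(397 - 0) mod 36 = 1, so x_{397} = x_1 = 23.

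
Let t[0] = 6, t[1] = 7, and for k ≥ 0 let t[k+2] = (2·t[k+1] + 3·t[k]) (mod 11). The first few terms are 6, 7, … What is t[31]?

Computing terms: t[0] = 6; t[1] = 7; t[2] = 10; t[3] = 8; t[4] = 2; t[5] = 6; t[6] = 7.
The sequence repeats with period 5.
(31 - 0) mod 5 = 1, so t[31] = t[1] = 7.

7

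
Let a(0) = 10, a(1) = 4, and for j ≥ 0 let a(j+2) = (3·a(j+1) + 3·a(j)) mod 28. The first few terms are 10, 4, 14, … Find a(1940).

6

Computing terms: a(0) = 10, a(1) = 4, a(2) = 14, a(3) = 26, a(4) = 8, a(5) = 18, a(6) = 22, a(7) = 8, a(8) = 6, a(9) = 14, a(10) = 4, a(11) = 26, a(12) = 6, a(13) = 12, a(14) = 26, a(15) = 2, a(16) = 0, a(17) = 6, a(18) = 18, a(19) = 16, a(20) = 18, a(21) = 18, a(22) = 24, a(23) = 14, a(24) = 2, a(25) = 20, a(26) = 10, a(27) = 6, a(28) = 20, a(29) = 22, a(30) = 14, a(31) = 24, a(32) = 2, a(33) = 22, a(34) = 16, a(35) = 2, a(36) = 26, a(37) = 0, a(38) = 22, a(39) = 10, a(40) = 12, a(41) = 10, a(42) = 10, a(43) = 4.
Since (a(42), a(43)) = (a(0), a(1)) = (10, 4) (two consecutive terms determine the rest), the sequence is periodic with period 42.
So a(1940) = a(0 + ((1940-0) mod 42)) = a(8) = 6.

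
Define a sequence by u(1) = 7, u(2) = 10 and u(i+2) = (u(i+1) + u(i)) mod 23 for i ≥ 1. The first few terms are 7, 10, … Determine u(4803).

17

u(1) = 7; u(2) = 10; u(3) = 17; u(4) = 4; u(5) = 21; u(6) = 2; u(7) = 0; u(8) = 2; u(9) = 2; u(10) = 4; u(11) = 6; u(12) = 10; u(13) = 16; u(14) = 3; u(15) = 19; u(16) = 22; u(17) = 18; u(18) = 17; u(19) = 12; u(20) = 6; u(21) = 18; u(22) = 1; u(23) = 19; u(24) = 20; u(25) = 16; u(26) = 13; u(27) = 6; u(28) = 19; u(29) = 2; u(30) = 21; u(31) = 0; u(32) = 21; u(33) = 21; u(34) = 19; u(35) = 17; u(36) = 13; u(37) = 7; u(38) = 20; u(39) = 4; u(40) = 1; u(41) = 5; u(42) = 6; u(43) = 11; u(44) = 17; u(45) = 5; u(46) = 22; u(47) = 4; u(48) = 3; u(49) = 7; u(50) = 10.
Since (u(49), u(50)) = (u(1), u(2)) = (7, 10) (two consecutive terms determine the rest), the sequence is periodic with period 48.
So u(4803) = u(1 + ((4803-1) mod 48)) = u(3) = 17.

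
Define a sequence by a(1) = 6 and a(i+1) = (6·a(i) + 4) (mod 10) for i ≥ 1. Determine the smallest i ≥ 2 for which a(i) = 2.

5

Computing terms: a(1) = 6, a(2) = 0, a(3) = 4, a(4) = 8, a(5) = 2, a(6) = 6.
The sequence repeats with period 5.
The value 2 first appears (with i ≥ 2) at a(5).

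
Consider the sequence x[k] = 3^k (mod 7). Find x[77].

Listing terms: x[1] = 3,  x[2] = 2,  x[3] = 6,  x[4] = 4,  x[5] = 5,  x[6] = 1,  x[7] = 3.
Since x[7] = x[1] = 3, the sequence is periodic with period 6.
(77 - 1) mod 6 = 4, so x[77] = x[5] = 5.

5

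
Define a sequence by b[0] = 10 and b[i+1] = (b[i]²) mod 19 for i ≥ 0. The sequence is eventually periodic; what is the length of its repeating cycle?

We have b[0] = 10, b[1] = 5, b[2] = 6, b[3] = 17, b[4] = 4, b[5] = 16, b[6] = 9, b[7] = 5.
Since b[7] = b[1] = 5, the sequence is eventually periodic: after a pre-period of length 1 it cycles with period 6.

6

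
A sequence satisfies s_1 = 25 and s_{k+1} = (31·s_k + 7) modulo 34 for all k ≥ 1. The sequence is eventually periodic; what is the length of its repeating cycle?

s_1 = 25, s_2 = 0, s_3 = 7, s_4 = 20, s_5 = 15, s_6 = 30, s_7 = 19, s_8 = 18, s_9 = 21, s_{10} = 12, s_{11} = 5, s_{12} = 26, s_{13} = 31, s_{14} = 16, s_{15} = 27, s_{16} = 28, s_{17} = 25.
Since s_{17} = s_1 = 25, the sequence is periodic with period 16.

16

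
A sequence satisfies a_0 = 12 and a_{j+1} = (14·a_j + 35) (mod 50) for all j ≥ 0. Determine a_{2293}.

13

Computing terms: a_0 = 12; a_1 = 3; a_2 = 27; a_3 = 13; a_4 = 17; a_5 = 23; a_6 = 7; a_7 = 33; a_8 = 47; a_9 = 43; a_{10} = 37; a_{11} = 3.
Since a_{11} = a_1 = 3, the sequence is eventually periodic: after a pre-period of length 1 it cycles with period 10.
For j ≥ 1, a_j depends only on (j - 1) mod 10. (2293 - 1) mod 10 = 2, so a_{2293} = a_3 = 13.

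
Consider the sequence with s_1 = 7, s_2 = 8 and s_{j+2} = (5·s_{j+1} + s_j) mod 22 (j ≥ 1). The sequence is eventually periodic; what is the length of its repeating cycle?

s_1 = 7; s_2 = 8; s_3 = 3; s_4 = 1; s_5 = 8; s_6 = 19; s_7 = 15; s_8 = 6; s_9 = 1; s_{10} = 11; s_{11} = 12; s_{12} = 5; s_{13} = 15; s_{14} = 14; s_{15} = 19; s_{16} = 21; s_{17} = 14; s_{18} = 3; s_{19} = 7; s_{20} = 16; s_{21} = 21; s_{22} = 11; s_{23} = 10; s_{24} = 17; s_{25} = 7; s_{26} = 8.
The sequence repeats with period 24.

24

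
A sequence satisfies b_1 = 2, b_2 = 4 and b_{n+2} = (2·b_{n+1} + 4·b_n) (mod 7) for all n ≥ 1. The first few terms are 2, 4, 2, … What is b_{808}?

0

Computing terms: b_1 = 2; b_2 = 4; b_3 = 2; b_4 = 6; b_5 = 6; b_6 = 1; b_7 = 5; b_8 = 0; b_9 = 6; b_{10} = 5; b_{11} = 6; b_{12} = 4; b_{13} = 4; b_{14} = 3; b_{15} = 1; b_{16} = 0; b_{17} = 4; b_{18} = 1; b_{19} = 4; b_{20} = 5; b_{21} = 5; b_{22} = 2; b_{23} = 3; b_{24} = 0; b_{25} = 5; b_{26} = 3; b_{27} = 5; b_{28} = 1; b_{29} = 1; b_{30} = 6; b_{31} = 2; b_{32} = 0; b_{33} = 1; b_{34} = 2; b_{35} = 1; b_{36} = 3; b_{37} = 3; b_{38} = 4; b_{39} = 6; b_{40} = 0; b_{41} = 3; b_{42} = 6; b_{43} = 3; b_{44} = 2; b_{45} = 2; b_{46} = 5; b_{47} = 4; b_{48} = 0; b_{49} = 2; b_{50} = 4.
The sequence repeats with period 48.
So b_{808} = b_{1 + ((808-1) mod 48)} = b_{40} = 0.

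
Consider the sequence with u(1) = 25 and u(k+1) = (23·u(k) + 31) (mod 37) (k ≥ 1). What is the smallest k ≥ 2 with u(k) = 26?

u(1) = 25, u(2) = 14, u(3) = 20, u(4) = 10, u(5) = 2, u(6) = 3, u(7) = 26, u(8) = 0, u(9) = 31, u(10) = 4, u(11) = 12, u(12) = 11, u(13) = 25.
Since u(13) = u(1) = 25, the sequence is periodic with period 12.
The value 26 first appears (with k ≥ 2) at u(7).

7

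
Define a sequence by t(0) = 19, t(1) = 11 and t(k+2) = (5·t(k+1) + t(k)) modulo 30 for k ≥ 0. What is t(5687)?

Computing terms: t(0) = 19,  t(1) = 11,  t(2) = 14,  t(3) = 21,  t(4) = 29,  t(5) = 16,  t(6) = 19,  t(7) = 21,  t(8) = 4,  t(9) = 11,  t(10) = 29,  t(11) = 6,  t(12) = 29,  t(13) = 1,  t(14) = 4,  t(15) = 21,  t(16) = 19,  t(17) = 26,  t(18) = 29,  t(19) = 21,  t(20) = 14,  t(21) = 1,  t(22) = 19,  t(23) = 6,  t(24) = 19,  t(25) = 11.
The sequence repeats with period 24.
So t(5687) = t(0 + ((5687-0) mod 24)) = t(23) = 6.

6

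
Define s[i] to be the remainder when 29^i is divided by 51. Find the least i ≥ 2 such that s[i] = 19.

6

We have s[1] = 29, s[2] = 25, s[3] = 11, s[4] = 13, s[5] = 20, s[6] = 19, s[7] = 41, s[8] = 16, s[9] = 5, s[10] = 43, s[11] = 23, s[12] = 4, s[13] = 14, s[14] = 49, s[15] = 44, s[16] = 1, s[17] = 29.
The sequence repeats with period 16.
The value 19 first appears (with i ≥ 2) at s[6].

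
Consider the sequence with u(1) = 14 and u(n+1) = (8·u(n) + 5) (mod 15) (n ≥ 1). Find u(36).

u(1) = 14; u(2) = 12; u(3) = 11; u(4) = 3; u(5) = 14.
Since u(5) = u(1) = 14, the sequence is periodic with period 4.
So u(36) = u(1 + ((36-1) mod 4)) = u(4) = 3.

3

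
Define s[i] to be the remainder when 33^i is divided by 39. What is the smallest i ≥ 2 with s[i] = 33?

13

s[1] = 33; s[2] = 36; s[3] = 18; s[4] = 9; s[5] = 24; s[6] = 12; s[7] = 6; s[8] = 3; s[9] = 21; s[10] = 30; s[11] = 15; s[12] = 27; s[13] = 33.
The sequence repeats with period 12.
The value 33 next appears (with i ≥ 2) at s[13].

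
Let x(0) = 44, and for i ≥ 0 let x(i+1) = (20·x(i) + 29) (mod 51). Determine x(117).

x(0) = 44,  x(1) = 42,  x(2) = 2,  x(3) = 18,  x(4) = 32,  x(5) = 6,  x(6) = 47,  x(7) = 0,  x(8) = 29,  x(9) = 48,  x(10) = 20,  x(11) = 21,  x(12) = 41,  x(13) = 33,  x(14) = 26,  x(15) = 39,  x(16) = 44.
The sequence repeats with period 16.
So x(117) = x(0 + ((117-0) mod 16)) = x(5) = 6.

6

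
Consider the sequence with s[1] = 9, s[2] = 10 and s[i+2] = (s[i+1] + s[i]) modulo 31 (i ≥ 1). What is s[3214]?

29

Computing terms: s[1] = 9; s[2] = 10; s[3] = 19; s[4] = 29; s[5] = 17; s[6] = 15; s[7] = 1; s[8] = 16; s[9] = 17; s[10] = 2; s[11] = 19; s[12] = 21; s[13] = 9; s[14] = 30; s[15] = 8; s[16] = 7; s[17] = 15; s[18] = 22; s[19] = 6; s[20] = 28; s[21] = 3; s[22] = 0; s[23] = 3; s[24] = 3; s[25] = 6; s[26] = 9; s[27] = 15; s[28] = 24; s[29] = 8; s[30] = 1; s[31] = 9; s[32] = 10.
Since (s[31], s[32]) = (s[1], s[2]) = (9, 10) (two consecutive terms determine the rest), the sequence is periodic with period 30.
(3214 - 1) mod 30 = 3, so s[3214] = s[4] = 29.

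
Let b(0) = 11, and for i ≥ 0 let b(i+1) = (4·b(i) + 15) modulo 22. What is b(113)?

7

b(0) = 11; b(1) = 15; b(2) = 9; b(3) = 7; b(4) = 21; b(5) = 11.
The sequence repeats with period 5.
So b(113) = b(0 + ((113-0) mod 5)) = b(3) = 7.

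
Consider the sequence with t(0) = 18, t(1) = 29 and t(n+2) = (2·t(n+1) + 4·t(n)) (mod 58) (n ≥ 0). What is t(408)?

44

We have t(0) = 18,  t(1) = 29,  t(2) = 14,  t(3) = 28,  t(4) = 54,  t(5) = 46,  t(6) = 18,  t(7) = 46,  t(8) = 48,  t(9) = 48,  t(10) = 56,  t(11) = 14,  t(12) = 20,  t(13) = 38,  t(14) = 40,  t(15) = 0,  t(16) = 44,  t(17) = 30,  t(18) = 4,  t(19) = 12,  t(20) = 40,  t(21) = 12,  t(22) = 10,  t(23) = 10,  t(24) = 2,  t(25) = 44,  t(26) = 38,  t(27) = 20,  t(28) = 18,  t(29) = 0,  t(30) = 14,  t(31) = 28.
Since (t(30), t(31)) = (t(2), t(3)) = (14, 28) (two consecutive terms determine the rest), the sequence is eventually periodic: after a pre-period of length 2 it cycles with period 28.
For n ≥ 2, t(n) depends only on (n - 2) mod 28. (408 - 2) mod 28 = 14, so t(408) = t(16) = 44.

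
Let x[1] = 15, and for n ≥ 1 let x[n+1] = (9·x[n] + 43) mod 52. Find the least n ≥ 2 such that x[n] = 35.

x[1] = 15,  x[2] = 22,  x[3] = 33,  x[4] = 28,  x[5] = 35,  x[6] = 46,  x[7] = 41,  x[8] = 48,  x[9] = 7,  x[10] = 2,  x[11] = 9,  x[12] = 20,  x[13] = 15.
Since x[13] = x[1] = 15, the sequence is periodic with period 12.
The value 35 first appears (with n ≥ 2) at x[5].

5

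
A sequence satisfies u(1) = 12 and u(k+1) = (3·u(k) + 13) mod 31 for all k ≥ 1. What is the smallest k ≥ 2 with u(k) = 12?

31

Listing terms: u(1) = 12, u(2) = 18, u(3) = 5, u(4) = 28, u(5) = 4, u(6) = 25, u(7) = 26, u(8) = 29, u(9) = 7, u(10) = 3, u(11) = 22, u(12) = 17, u(13) = 2, u(14) = 19, u(15) = 8, u(16) = 6, u(17) = 0, u(18) = 13, u(19) = 21, u(20) = 14, u(21) = 24, u(22) = 23, u(23) = 20, u(24) = 11, u(25) = 15, u(26) = 27, u(27) = 1, u(28) = 16, u(29) = 30, u(30) = 10, u(31) = 12.
The sequence repeats with period 30.
The value 12 next appears (with k ≥ 2) at u(31).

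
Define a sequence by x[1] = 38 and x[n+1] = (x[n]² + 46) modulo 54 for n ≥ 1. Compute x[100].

We have x[1] = 38, x[2] = 32, x[3] = 44, x[4] = 38.
The sequence repeats with period 3.
So x[100] = x[1 + ((100-1) mod 3)] = x[1] = 38.

38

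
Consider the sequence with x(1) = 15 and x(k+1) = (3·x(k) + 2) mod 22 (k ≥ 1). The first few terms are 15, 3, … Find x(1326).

15

Listing terms: x(1) = 15; x(2) = 3; x(3) = 11; x(4) = 13; x(5) = 19; x(6) = 15.
The sequence repeats with period 5.
So x(1326) = x(1 + ((1326-1) mod 5)) = x(1) = 15.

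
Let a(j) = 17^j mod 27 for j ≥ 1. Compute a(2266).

We have a(1) = 17; a(2) = 19; a(3) = 26; a(4) = 10; a(5) = 8; a(6) = 1; a(7) = 17.
The sequence repeats with period 6.
(2266 - 1) mod 6 = 3, so a(2266) = a(4) = 10.

10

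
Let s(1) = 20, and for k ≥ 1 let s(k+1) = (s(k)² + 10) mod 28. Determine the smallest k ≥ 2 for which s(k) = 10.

Listing terms: s(1) = 20, s(2) = 18, s(3) = 26, s(4) = 14, s(5) = 10, s(6) = 26.
Since s(6) = s(3) = 26, the sequence is eventually periodic: after a pre-period of length 2 it cycles with period 3.
The value 10 first appears (with k ≥ 2) at s(5).

5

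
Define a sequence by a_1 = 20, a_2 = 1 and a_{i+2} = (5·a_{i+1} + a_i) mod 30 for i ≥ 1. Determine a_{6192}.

Listing terms: a_1 = 20, a_2 = 1, a_3 = 25, a_4 = 6, a_5 = 25, a_6 = 11, a_7 = 20, a_8 = 21, a_9 = 5, a_{10} = 16, a_{11} = 25, a_{12} = 21, a_{13} = 10, a_{14} = 11, a_{15} = 5, a_{16} = 6, a_{17} = 5, a_{18} = 1, a_{19} = 10, a_{20} = 21, a_{21} = 25, a_{22} = 26, a_{23} = 5, a_{24} = 21, a_{25} = 20, a_{26} = 1.
The sequence repeats with period 24.
(6192 - 1) mod 24 = 23, so a_{6192} = a_{24} = 21.

21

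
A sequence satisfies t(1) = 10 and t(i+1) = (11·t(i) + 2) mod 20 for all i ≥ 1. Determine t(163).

14

Listing terms: t(1) = 10; t(2) = 12; t(3) = 14; t(4) = 16; t(5) = 18; t(6) = 0; t(7) = 2; t(8) = 4; t(9) = 6; t(10) = 8; t(11) = 10.
Since t(11) = t(1) = 10, the sequence is periodic with period 10.
So t(163) = t(1 + ((163-1) mod 10)) = t(3) = 14.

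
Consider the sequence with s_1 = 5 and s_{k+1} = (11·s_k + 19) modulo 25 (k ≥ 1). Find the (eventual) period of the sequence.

25

s_1 = 5,  s_2 = 24,  s_3 = 8,  s_4 = 7,  s_5 = 21,  s_6 = 0,  s_7 = 19,  s_8 = 3,  s_9 = 2,  s_{10} = 16,  s_{11} = 20,  s_{12} = 14,  s_{13} = 23,  s_{14} = 22,  s_{15} = 11,  s_{16} = 15,  s_{17} = 9,  s_{18} = 18,  s_{19} = 17,  s_{20} = 6,  s_{21} = 10,  s_{22} = 4,  s_{23} = 13,  s_{24} = 12,  s_{25} = 1,  s_{26} = 5.
The sequence repeats with period 25.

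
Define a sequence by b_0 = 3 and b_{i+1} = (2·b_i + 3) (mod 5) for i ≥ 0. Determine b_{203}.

Computing terms: b_0 = 3; b_1 = 4; b_2 = 1; b_3 = 0; b_4 = 3.
The sequence repeats with period 4.
(203 - 0) mod 4 = 3, so b_{203} = b_3 = 0.

0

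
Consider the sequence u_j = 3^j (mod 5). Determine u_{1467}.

Listing terms: u_1 = 3,  u_2 = 4,  u_3 = 2,  u_4 = 1,  u_5 = 3.
The sequence repeats with period 4.
(1467 - 1) mod 4 = 2, so u_{1467} = u_3 = 2.

2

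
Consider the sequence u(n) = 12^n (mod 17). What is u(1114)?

Listing terms: u(1) = 12,  u(2) = 8,  u(3) = 11,  u(4) = 13,  u(5) = 3,  u(6) = 2,  u(7) = 7,  u(8) = 16,  u(9) = 5,  u(10) = 9,  u(11) = 6,  u(12) = 4,  u(13) = 14,  u(14) = 15,  u(15) = 10,  u(16) = 1,  u(17) = 12.
The sequence repeats with period 16.
(1114 - 1) mod 16 = 9, so u(1114) = u(10) = 9.

9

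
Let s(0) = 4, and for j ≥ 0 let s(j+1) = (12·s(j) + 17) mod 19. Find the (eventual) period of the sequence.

We have s(0) = 4,  s(1) = 8,  s(2) = 18,  s(3) = 5,  s(4) = 1,  s(5) = 10,  s(6) = 4.
The sequence repeats with period 6.

6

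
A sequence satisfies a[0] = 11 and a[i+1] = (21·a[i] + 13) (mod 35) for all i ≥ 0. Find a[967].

Computing terms: a[0] = 11, a[1] = 34, a[2] = 27, a[3] = 20, a[4] = 13, a[5] = 6, a[6] = 34.
Since a[6] = a[1] = 34, the sequence is eventually periodic: after a pre-period of length 1 it cycles with period 5.
For i ≥ 1, a[i] depends only on (i - 1) mod 5. (967 - 1) mod 5 = 1, so a[967] = a[2] = 27.

27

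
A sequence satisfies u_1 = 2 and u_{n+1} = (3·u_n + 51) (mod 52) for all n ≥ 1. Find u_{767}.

18

u_1 = 2; u_2 = 5; u_3 = 14; u_4 = 41; u_5 = 18; u_6 = 1; u_7 = 2.
Since u_7 = u_1 = 2, the sequence is periodic with period 6.
So u_{767} = u_{1 + ((767-1) mod 6)} = u_5 = 18.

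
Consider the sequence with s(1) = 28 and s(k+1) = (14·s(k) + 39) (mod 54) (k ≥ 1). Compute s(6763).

37

Computing terms: s(1) = 28, s(2) = 53, s(3) = 25, s(4) = 11, s(5) = 31, s(6) = 41, s(7) = 19, s(8) = 35, s(9) = 43, s(10) = 47, s(11) = 49, s(12) = 23, s(13) = 37, s(14) = 17, s(15) = 7, s(16) = 29, s(17) = 13, s(18) = 5, s(19) = 1, s(20) = 53.
Since s(20) = s(2) = 53, the sequence is eventually periodic: after a pre-period of length 1 it cycles with period 18.
For k ≥ 2, s(k) depends only on (k - 2) mod 18. (6763 - 2) mod 18 = 11, so s(6763) = s(13) = 37.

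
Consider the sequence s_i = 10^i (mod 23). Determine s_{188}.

s_1 = 10, s_2 = 8, s_3 = 11, s_4 = 18, s_5 = 19, s_6 = 6, s_7 = 14, s_8 = 2, s_9 = 20, s_{10} = 16, s_{11} = 22, s_{12} = 13, s_{13} = 15, s_{14} = 12, s_{15} = 5, s_{16} = 4, s_{17} = 17, s_{18} = 9, s_{19} = 21, s_{20} = 3, s_{21} = 7, s_{22} = 1, s_{23} = 10.
Since s_{23} = s_1 = 10, the sequence is periodic with period 22.
So s_{188} = s_{1 + ((188-1) mod 22)} = s_{12} = 13.

13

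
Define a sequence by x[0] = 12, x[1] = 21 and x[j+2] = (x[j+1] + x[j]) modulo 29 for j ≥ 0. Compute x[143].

25

Computing terms: x[0] = 12; x[1] = 21; x[2] = 4; x[3] = 25; x[4] = 0; x[5] = 25; x[6] = 25; x[7] = 21; x[8] = 17; x[9] = 9; x[10] = 26; x[11] = 6; x[12] = 3; x[13] = 9; x[14] = 12; x[15] = 21.
Since (x[14], x[15]) = (x[0], x[1]) = (12, 21) (two consecutive terms determine the rest), the sequence is periodic with period 14.
So x[143] = x[0 + ((143-0) mod 14)] = x[3] = 25.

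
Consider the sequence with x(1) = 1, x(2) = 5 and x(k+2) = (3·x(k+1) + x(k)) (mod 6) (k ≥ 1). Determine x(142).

5

x(1) = 1; x(2) = 5; x(3) = 4; x(4) = 5; x(5) = 1; x(6) = 2; x(7) = 1; x(8) = 5.
Since (x(7), x(8)) = (x(1), x(2)) = (1, 5) (two consecutive terms determine the rest), the sequence is periodic with period 6.
So x(142) = x(1 + ((142-1) mod 6)) = x(4) = 5.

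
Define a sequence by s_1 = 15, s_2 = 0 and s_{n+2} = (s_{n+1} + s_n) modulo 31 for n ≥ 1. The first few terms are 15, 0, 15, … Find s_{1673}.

Computing terms: s_1 = 15, s_2 = 0, s_3 = 15, s_4 = 15, s_5 = 30, s_6 = 14, s_7 = 13, s_8 = 27, s_9 = 9, s_{10} = 5, s_{11} = 14, s_{12} = 19, s_{13} = 2, s_{14} = 21, s_{15} = 23, s_{16} = 13, s_{17} = 5, s_{18} = 18, s_{19} = 23, s_{20} = 10, s_{21} = 2, s_{22} = 12, s_{23} = 14, s_{24} = 26, s_{25} = 9, s_{26} = 4, s_{27} = 13, s_{28} = 17, s_{29} = 30, s_{30} = 16, s_{31} = 15, s_{32} = 0.
Since (s_{31}, s_{32}) = (s_1, s_2) = (15, 0) (two consecutive terms determine the rest), the sequence is periodic with period 30.
(1673 - 1) mod 30 = 22, so s_{1673} = s_{23} = 14.

14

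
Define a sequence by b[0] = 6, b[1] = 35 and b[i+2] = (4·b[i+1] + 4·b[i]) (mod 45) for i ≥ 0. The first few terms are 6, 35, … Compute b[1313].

14

Computing terms: b[0] = 6, b[1] = 35, b[2] = 29, b[3] = 31, b[4] = 15, b[5] = 4, b[6] = 31, b[7] = 5, b[8] = 9, b[9] = 11, b[10] = 35, b[11] = 4, b[12] = 21, b[13] = 10, b[14] = 34, b[15] = 41, b[16] = 30, b[17] = 14, b[18] = 41, b[19] = 40, b[20] = 9, b[21] = 16, b[22] = 10, b[23] = 14, b[24] = 6, b[25] = 35.
Since (b[24], b[25]) = (b[0], b[1]) = (6, 35) (two consecutive terms determine the rest), the sequence is periodic with period 24.
So b[1313] = b[0 + ((1313-0) mod 24)] = b[17] = 14.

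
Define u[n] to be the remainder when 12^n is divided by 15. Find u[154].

9

u[1] = 12; u[2] = 9; u[3] = 3; u[4] = 6; u[5] = 12.
The sequence repeats with period 4.
So u[154] = u[1 + ((154-1) mod 4)] = u[2] = 9.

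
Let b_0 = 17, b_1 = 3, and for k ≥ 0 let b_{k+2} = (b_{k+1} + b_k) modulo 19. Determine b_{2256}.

b_0 = 17, b_1 = 3, b_2 = 1, b_3 = 4, b_4 = 5, b_5 = 9, b_6 = 14, b_7 = 4, b_8 = 18, b_9 = 3, b_{10} = 2, b_{11} = 5, b_{12} = 7, b_{13} = 12, b_{14} = 0, b_{15} = 12, b_{16} = 12, b_{17} = 5, b_{18} = 17, b_{19} = 3.
Since (b_{18}, b_{19}) = (b_0, b_1) = (17, 3) (two consecutive terms determine the rest), the sequence is periodic with period 18.
So b_{2256} = b_{0 + ((2256-0) mod 18)} = b_6 = 14.

14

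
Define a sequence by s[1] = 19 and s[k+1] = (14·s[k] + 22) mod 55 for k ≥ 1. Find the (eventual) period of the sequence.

Computing terms: s[1] = 19, s[2] = 13, s[3] = 39, s[4] = 18, s[5] = 54, s[6] = 8, s[7] = 24, s[8] = 28, s[9] = 29, s[10] = 43, s[11] = 19.
Since s[11] = s[1] = 19, the sequence is periodic with period 10.

10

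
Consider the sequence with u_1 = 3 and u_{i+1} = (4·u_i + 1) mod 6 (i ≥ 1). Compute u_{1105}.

We have u_1 = 3,  u_2 = 1,  u_3 = 5,  u_4 = 3.
Since u_4 = u_1 = 3, the sequence is periodic with period 3.
So u_{1105} = u_{1 + ((1105-1) mod 3)} = u_1 = 3.

3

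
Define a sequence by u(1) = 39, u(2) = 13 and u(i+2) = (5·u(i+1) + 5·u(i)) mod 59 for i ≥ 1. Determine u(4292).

58

Computing terms: u(1) = 39; u(2) = 13; u(3) = 24; u(4) = 8; u(5) = 42; u(6) = 14; u(7) = 44; u(8) = 54; u(9) = 18; u(10) = 6; u(11) = 2; u(12) = 40; u(13) = 33; u(14) = 11; u(15) = 43; u(16) = 34; u(17) = 31; u(18) = 30; u(19) = 10; u(20) = 23; u(21) = 47; u(22) = 55; u(23) = 38; u(24) = 52; u(25) = 37; u(26) = 32; u(27) = 50; u(28) = 56; u(29) = 58; u(30) = 39; u(31) = 13.
Since (u(30), u(31)) = (u(1), u(2)) = (39, 13) (two consecutive terms determine the rest), the sequence is periodic with period 29.
(4292 - 1) mod 29 = 28, so u(4292) = u(29) = 58.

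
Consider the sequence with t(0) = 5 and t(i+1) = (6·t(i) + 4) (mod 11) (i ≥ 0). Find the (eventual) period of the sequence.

10

t(0) = 5, t(1) = 1, t(2) = 10, t(3) = 9, t(4) = 3, t(5) = 0, t(6) = 4, t(7) = 6, t(8) = 7, t(9) = 2, t(10) = 5.
The sequence repeats with period 10.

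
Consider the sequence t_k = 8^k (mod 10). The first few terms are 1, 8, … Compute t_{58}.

Computing terms: t_0 = 1; t_1 = 8; t_2 = 4; t_3 = 2; t_4 = 6; t_5 = 8.
Since t_5 = t_1 = 8, the sequence is eventually periodic: after a pre-period of length 1 it cycles with period 4.
For k ≥ 1, t_k depends only on (k - 1) mod 4. (58 - 1) mod 4 = 1, so t_{58} = t_2 = 4.

4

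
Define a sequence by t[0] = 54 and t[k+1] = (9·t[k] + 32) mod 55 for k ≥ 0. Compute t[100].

We have t[0] = 54,  t[1] = 23,  t[2] = 19,  t[3] = 38,  t[4] = 44,  t[5] = 43,  t[6] = 34,  t[7] = 8,  t[8] = 49,  t[9] = 33,  t[10] = 54.
The sequence repeats with period 10.
(100 - 0) mod 10 = 0, so t[100] = t[0] = 54.

54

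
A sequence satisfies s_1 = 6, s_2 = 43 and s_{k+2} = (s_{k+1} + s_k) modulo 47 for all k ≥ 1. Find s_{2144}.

37

s_1 = 6, s_2 = 43, s_3 = 2, s_4 = 45, s_5 = 0, s_6 = 45, s_7 = 45, s_8 = 43, s_9 = 41, s_{10} = 37, s_{11} = 31, s_{12} = 21, s_{13} = 5, s_{14} = 26, s_{15} = 31, s_{16} = 10, s_{17} = 41, s_{18} = 4, s_{19} = 45, s_{20} = 2, s_{21} = 0, s_{22} = 2, s_{23} = 2, s_{24} = 4, s_{25} = 6, s_{26} = 10, s_{27} = 16, s_{28} = 26, s_{29} = 42, s_{30} = 21, s_{31} = 16, s_{32} = 37, s_{33} = 6, s_{34} = 43.
Since (s_{33}, s_{34}) = (s_1, s_2) = (6, 43) (two consecutive terms determine the rest), the sequence is periodic with period 32.
So s_{2144} = s_{1 + ((2144-1) mod 32)} = s_{32} = 37.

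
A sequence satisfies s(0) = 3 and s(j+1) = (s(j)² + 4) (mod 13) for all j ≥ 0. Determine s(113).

Computing terms: s(0) = 3, s(1) = 0, s(2) = 4, s(3) = 7, s(4) = 1, s(5) = 5, s(6) = 3.
Since s(6) = s(0) = 3, the sequence is periodic with period 6.
(113 - 0) mod 6 = 5, so s(113) = s(5) = 5.

5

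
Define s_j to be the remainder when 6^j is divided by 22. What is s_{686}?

Computing terms: s_0 = 1; s_1 = 6; s_2 = 14; s_3 = 18; s_4 = 20; s_5 = 10; s_6 = 16; s_7 = 8; s_8 = 4; s_9 = 2; s_{10} = 12; s_{11} = 6.
Since s_{11} = s_1 = 6, the sequence is eventually periodic: after a pre-period of length 1 it cycles with period 10.
For j ≥ 1, s_j depends only on (j - 1) mod 10. (686 - 1) mod 10 = 5, so s_{686} = s_6 = 16.

16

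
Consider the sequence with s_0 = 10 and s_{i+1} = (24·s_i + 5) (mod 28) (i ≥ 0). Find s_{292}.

Listing terms: s_0 = 10, s_1 = 21, s_2 = 5, s_3 = 13, s_4 = 9, s_5 = 25, s_6 = 17, s_7 = 21.
Since s_7 = s_1 = 21, the sequence is eventually periodic: after a pre-period of length 1 it cycles with period 6.
For i ≥ 1, s_i depends only on (i - 1) mod 6. (292 - 1) mod 6 = 3, so s_{292} = s_4 = 9.

9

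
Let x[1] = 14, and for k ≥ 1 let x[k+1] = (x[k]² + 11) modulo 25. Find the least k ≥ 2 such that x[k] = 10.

x[1] = 14,  x[2] = 7,  x[3] = 10,  x[4] = 11,  x[5] = 7.
Since x[5] = x[2] = 7, the sequence is eventually periodic: after a pre-period of length 1 it cycles with period 3.
The value 10 first appears (with k ≥ 2) at x[3].

3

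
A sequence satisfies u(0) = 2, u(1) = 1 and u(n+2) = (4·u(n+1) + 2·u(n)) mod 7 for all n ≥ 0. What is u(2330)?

Listing terms: u(0) = 2, u(1) = 1, u(2) = 1, u(3) = 6, u(4) = 5, u(5) = 4, u(6) = 5, u(7) = 0, u(8) = 3, u(9) = 5, u(10) = 5, u(11) = 2, u(12) = 4, u(13) = 6, u(14) = 4, u(15) = 0, u(16) = 1, u(17) = 4, u(18) = 4, u(19) = 3, u(20) = 6, u(21) = 2, u(22) = 6, u(23) = 0, u(24) = 5, u(25) = 6, u(26) = 6, u(27) = 1, u(28) = 2, u(29) = 3, u(30) = 2, u(31) = 0, u(32) = 4, u(33) = 2, u(34) = 2, u(35) = 5, u(36) = 3, u(37) = 1, u(38) = 3, u(39) = 0, u(40) = 6, u(41) = 3, u(42) = 3, u(43) = 4, u(44) = 1, u(45) = 5, u(46) = 1, u(47) = 0, u(48) = 2, u(49) = 1.
Since (u(48), u(49)) = (u(0), u(1)) = (2, 1) (two consecutive terms determine the rest), the sequence is periodic with period 48.
(2330 - 0) mod 48 = 26, so u(2330) = u(26) = 6.

6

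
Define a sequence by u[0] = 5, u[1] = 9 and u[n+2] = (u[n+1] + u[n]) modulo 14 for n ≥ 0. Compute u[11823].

We have u[0] = 5,  u[1] = 9,  u[2] = 0,  u[3] = 9,  u[4] = 9,  u[5] = 4,  u[6] = 13,  u[7] = 3,  u[8] = 2,  u[9] = 5,  u[10] = 7,  u[11] = 12,  u[12] = 5,  u[13] = 3,  u[14] = 8,  u[15] = 11,  u[16] = 5,  u[17] = 2,  u[18] = 7,  u[19] = 9,  u[20] = 2,  u[21] = 11,  u[22] = 13,  u[23] = 10,  u[24] = 9,  u[25] = 5,  u[26] = 0,  u[27] = 5,  u[28] = 5,  u[29] = 10,  u[30] = 1,  u[31] = 11,  u[32] = 12,  u[33] = 9,  u[34] = 7,  u[35] = 2,  u[36] = 9,  u[37] = 11,  u[38] = 6,  u[39] = 3,  u[40] = 9,  u[41] = 12,  u[42] = 7,  u[43] = 5,  u[44] = 12,  u[45] = 3,  u[46] = 1,  u[47] = 4,  u[48] = 5,  u[49] = 9.
The sequence repeats with period 48.
So u[11823] = u[0 + ((11823-0) mod 48)] = u[15] = 11.

11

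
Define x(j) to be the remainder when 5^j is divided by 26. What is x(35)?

21

Listing terms: x(0) = 1,  x(1) = 5,  x(2) = 25,  x(3) = 21,  x(4) = 1.
The sequence repeats with period 4.
(35 - 0) mod 4 = 3, so x(35) = x(3) = 21.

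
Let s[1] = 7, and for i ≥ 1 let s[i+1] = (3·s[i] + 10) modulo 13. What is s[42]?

12

Computing terms: s[1] = 7, s[2] = 5, s[3] = 12, s[4] = 7.
The sequence repeats with period 3.
So s[42] = s[1 + ((42-1) mod 3)] = s[3] = 12.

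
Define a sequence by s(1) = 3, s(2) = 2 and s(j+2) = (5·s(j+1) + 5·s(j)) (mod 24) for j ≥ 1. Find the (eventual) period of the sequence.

s(1) = 3,  s(2) = 2,  s(3) = 1,  s(4) = 15,  s(5) = 8,  s(6) = 19,  s(7) = 15,  s(8) = 2,  s(9) = 13,  s(10) = 3,  s(11) = 8,  s(12) = 7,  s(13) = 3,  s(14) = 2.
Since (s(13), s(14)) = (s(1), s(2)) = (3, 2) (two consecutive terms determine the rest), the sequence is periodic with period 12.

12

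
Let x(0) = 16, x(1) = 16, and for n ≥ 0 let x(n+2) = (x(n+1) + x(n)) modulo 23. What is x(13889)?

13

x(0) = 16, x(1) = 16, x(2) = 9, x(3) = 2, x(4) = 11, x(5) = 13, x(6) = 1, x(7) = 14, x(8) = 15, x(9) = 6, x(10) = 21, x(11) = 4, x(12) = 2, x(13) = 6, x(14) = 8, x(15) = 14, x(16) = 22, x(17) = 13, x(18) = 12, x(19) = 2, x(20) = 14, x(21) = 16, x(22) = 7, x(23) = 0, x(24) = 7, x(25) = 7, x(26) = 14, x(27) = 21, x(28) = 12, x(29) = 10, x(30) = 22, x(31) = 9, x(32) = 8, x(33) = 17, x(34) = 2, x(35) = 19, x(36) = 21, x(37) = 17, x(38) = 15, x(39) = 9, x(40) = 1, x(41) = 10, x(42) = 11, x(43) = 21, x(44) = 9, x(45) = 7, x(46) = 16, x(47) = 0, x(48) = 16, x(49) = 16.
The sequence repeats with period 48.
So x(13889) = x(0 + ((13889-0) mod 48)) = x(17) = 13.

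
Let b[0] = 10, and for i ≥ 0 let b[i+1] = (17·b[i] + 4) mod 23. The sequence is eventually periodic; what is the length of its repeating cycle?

22

We have b[0] = 10, b[1] = 13, b[2] = 18, b[3] = 11, b[4] = 7, b[5] = 8, b[6] = 2, b[7] = 15, b[8] = 6, b[9] = 14, b[10] = 12, b[11] = 1, b[12] = 21, b[13] = 16, b[14] = 0, b[15] = 4, b[16] = 3, b[17] = 9, b[18] = 19, b[19] = 5, b[20] = 20, b[21] = 22, b[22] = 10.
The sequence repeats with period 22.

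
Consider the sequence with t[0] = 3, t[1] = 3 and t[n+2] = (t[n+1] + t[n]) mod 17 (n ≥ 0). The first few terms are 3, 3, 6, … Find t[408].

2

t[0] = 3; t[1] = 3; t[2] = 6; t[3] = 9; t[4] = 15; t[5] = 7; t[6] = 5; t[7] = 12; t[8] = 0; t[9] = 12; t[10] = 12; t[11] = 7; t[12] = 2; t[13] = 9; t[14] = 11; t[15] = 3; t[16] = 14; t[17] = 0; t[18] = 14; t[19] = 14; t[20] = 11; t[21] = 8; t[22] = 2; t[23] = 10; t[24] = 12; t[25] = 5; t[26] = 0; t[27] = 5; t[28] = 5; t[29] = 10; t[30] = 15; t[31] = 8; t[32] = 6; t[33] = 14; t[34] = 3; t[35] = 0; t[36] = 3; t[37] = 3.
The sequence repeats with period 36.
So t[408] = t[0 + ((408-0) mod 36)] = t[12] = 2.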